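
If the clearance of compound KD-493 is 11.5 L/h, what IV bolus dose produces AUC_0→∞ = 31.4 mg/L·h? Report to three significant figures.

Dose = 361 mg

Dose_iv = CL × AUC_0→∞
     = 11.5 × 31.4 = 361.1 mg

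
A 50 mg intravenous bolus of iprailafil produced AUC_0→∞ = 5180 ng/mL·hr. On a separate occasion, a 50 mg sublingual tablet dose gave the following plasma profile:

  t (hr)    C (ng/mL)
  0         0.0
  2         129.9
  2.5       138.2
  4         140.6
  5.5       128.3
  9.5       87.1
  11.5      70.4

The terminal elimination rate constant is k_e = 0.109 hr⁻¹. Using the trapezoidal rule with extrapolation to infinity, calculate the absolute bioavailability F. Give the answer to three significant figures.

F = 0.356

Trapezoidal AUC_0→11.5 (sublingual tablet):
  [0→2]: (0.0+129.9)/2 × 2 = 129.9
  [2→2.5]: (129.9+138.2)/2 × 0.5 = 67.025
  [2.5→4]: (138.2+140.6)/2 × 1.5 = 209.1
  [4→5.5]: (140.6+128.3)/2 × 1.5 = 201.675
  [5.5→9.5]: (128.3+87.1)/2 × 4 = 430.8
  [9.5→11.5]: (87.1+70.4)/2 × 2 = 157.5
  Sum = 1196.0 ng/mL·hr
Tail: C_last/k_e = 70.4/0.109 = 645.872
AUC_0→∞ (sublingual tablet) = 1196.0 + 645.872 = 1841.872 ng/mL·hr
F = (AUC_ev/D_ev)/(AUC_iv/D_iv) = (1841.872/50)/(5180/50) = 36.83744/103.6 = 0.3556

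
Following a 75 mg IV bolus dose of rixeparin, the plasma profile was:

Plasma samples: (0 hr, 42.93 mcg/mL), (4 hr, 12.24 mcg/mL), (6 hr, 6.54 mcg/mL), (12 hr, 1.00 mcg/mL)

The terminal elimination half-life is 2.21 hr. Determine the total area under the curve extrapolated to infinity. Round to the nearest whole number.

AUC = 155 mcg/mL·hr

Trapezoidal AUC_0→12:
  [0→4]: (42.93+12.24)/2 × 4 = 110.34
  [4→6]: (12.24+6.54)/2 × 2 = 18.78
  [6→12]: (6.54+1.00)/2 × 6 = 22.62
  Sum = 151.74 mcg/mL·hr
k_e = ln2 / t½ = 0.693147 / 2.21 = 0.3136 hr^-1
Extrapolated tail: C_last / k_e = 1.00 / 0.3136 = 3.189
AUC_0→∞ = 151.74 + 3.189 = 154.929 mcg/mL·hr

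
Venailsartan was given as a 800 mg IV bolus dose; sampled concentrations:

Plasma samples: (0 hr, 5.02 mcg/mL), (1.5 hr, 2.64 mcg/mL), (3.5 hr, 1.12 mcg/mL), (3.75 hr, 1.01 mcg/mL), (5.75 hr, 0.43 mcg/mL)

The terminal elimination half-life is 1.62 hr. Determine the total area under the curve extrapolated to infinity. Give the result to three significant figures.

AUC = 12.2 mcg/mL·hr

Trapezoidal AUC_0→5.75:
  [0→1.5]: (5.02+2.64)/2 × 1.5 = 5.745
  [1.5→3.5]: (2.64+1.12)/2 × 2 = 3.76
  [3.5→3.75]: (1.12+1.01)/2 × 0.25 = 0.26625
  [3.75→5.75]: (1.01+0.43)/2 × 2 = 1.44
  Sum = 11.21125 mcg/mL·hr
k_e = ln2 / t½ = 0.693147 / 1.62 = 0.4279 hr^-1
Extrapolated tail: C_last / k_e = 0.43 / 0.4279 = 1.005
AUC_0→∞ = 11.21125 + 1.005 = 12.21625 mcg/mL·hr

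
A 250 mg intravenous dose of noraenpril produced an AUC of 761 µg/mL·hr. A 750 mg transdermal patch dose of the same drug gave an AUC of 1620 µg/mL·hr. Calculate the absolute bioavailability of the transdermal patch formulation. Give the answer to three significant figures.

F = 0.710

F = (AUC_ev / D_ev) / (AUC_iv / D_iv)
  = (1620/750) / (761/250)
  = 2.16 / 3.044 = 0.7096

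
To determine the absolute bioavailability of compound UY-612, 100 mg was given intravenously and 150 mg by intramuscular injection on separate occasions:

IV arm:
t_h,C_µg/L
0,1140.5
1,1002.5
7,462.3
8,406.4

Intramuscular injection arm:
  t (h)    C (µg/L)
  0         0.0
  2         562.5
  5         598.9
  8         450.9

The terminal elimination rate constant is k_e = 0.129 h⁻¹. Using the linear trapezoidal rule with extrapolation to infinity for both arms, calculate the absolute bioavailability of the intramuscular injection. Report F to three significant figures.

Trapezoidal AUC_0→8 (IV):
  [0→1]: (1140.5+1002.5)/2 × 1 = 1071.5
  [1→7]: (1002.5+462.3)/2 × 6 = 4394.4
  [7→8]: (462.3+406.4)/2 × 1 = 434.35
  Sum = 5900.25 µg/L·h
IV tail: 406.4/0.129 = 3150.388; AUC_iv,0→∞ = 5900.25 + 3150.388 = 9050.638 µg/L·h
Trapezoidal AUC_0→8 (intramuscular injection):
  [0→2]: (0.0+562.5)/2 × 2 = 562.5
  [2→5]: (562.5+598.9)/2 × 3 = 1742.1
  [5→8]: (598.9+450.9)/2 × 3 = 1574.7
  Sum = 3879.3 µg/L·h
intramuscular injection tail: 450.9/0.129 = 3495.349; AUC_ev,0→∞ = 3879.3 + 3495.349 = 7374.649 µg/L·h
F = (AUC_ev/D_ev)/(AUC_iv/D_iv) = (7374.649/150)/(9050.638/100) = 49.1643/90.50638 = 0.5432

F = 0.543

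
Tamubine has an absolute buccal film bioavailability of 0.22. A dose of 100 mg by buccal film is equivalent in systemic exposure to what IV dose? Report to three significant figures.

D_iv = 22.0 mg

Systemic exposure from an extravascular dose = F × D_ev, so the equivalent IV dose is F × D_ev.
D_iv = F × D_ev = 0.22 × 100 = 22 mg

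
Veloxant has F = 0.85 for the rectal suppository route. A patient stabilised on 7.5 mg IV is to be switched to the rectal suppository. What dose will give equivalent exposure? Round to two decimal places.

D_rectal = 8.82 mg

For equal systemic exposure: F × D_ev = D_iv
D_ev = D_iv / F = 7.5 / 0.85 = 8.82353 mg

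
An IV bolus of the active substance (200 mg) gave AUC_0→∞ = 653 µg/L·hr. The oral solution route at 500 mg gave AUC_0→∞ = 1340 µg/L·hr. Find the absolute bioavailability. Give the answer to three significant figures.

F = (AUC_ev / D_ev) / (AUC_iv / D_iv)
  = (1340/500) / (653/200)
  = 2.68 / 3.265 = 0.8208

F = 0.821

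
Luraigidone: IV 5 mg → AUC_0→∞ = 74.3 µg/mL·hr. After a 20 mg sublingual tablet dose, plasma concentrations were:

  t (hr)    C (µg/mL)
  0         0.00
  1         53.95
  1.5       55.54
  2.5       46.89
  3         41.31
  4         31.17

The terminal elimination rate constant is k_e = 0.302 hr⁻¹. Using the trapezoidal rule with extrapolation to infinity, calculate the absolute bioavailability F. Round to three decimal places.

Trapezoidal AUC_0→4 (sublingual tablet):
  [0→1]: (0.00+53.95)/2 × 1 = 26.975
  [1→1.5]: (53.95+55.54)/2 × 0.5 = 27.3725
  [1.5→2.5]: (55.54+46.89)/2 × 1 = 51.215
  [2.5→3]: (46.89+41.31)/2 × 0.5 = 22.05
  [3→4]: (41.31+31.17)/2 × 1 = 36.24
  Sum = 163.8525 µg/mL·hr
Tail: C_last/k_e = 31.17/0.302 = 103.212
AUC_0→∞ (sublingual tablet) = 163.8525 + 103.212 = 267.0645 µg/mL·hr
F = (AUC_ev/D_ev)/(AUC_iv/D_iv) = (267.0645/20)/(74.3/5) = 13.353225/14.86 = 0.8986

F = 0.899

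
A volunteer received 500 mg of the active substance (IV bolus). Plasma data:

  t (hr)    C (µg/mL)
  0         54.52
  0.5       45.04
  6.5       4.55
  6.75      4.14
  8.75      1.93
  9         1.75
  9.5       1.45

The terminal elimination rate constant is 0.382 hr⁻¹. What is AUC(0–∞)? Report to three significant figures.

AUC = 186 µg/mL·hr

Trapezoidal AUC_0→9.5:
  [0→0.5]: (54.52+45.04)/2 × 0.5 = 24.89
  [0.5→6.5]: (45.04+4.55)/2 × 6 = 148.77
  [6.5→6.75]: (4.55+4.14)/2 × 0.25 = 1.08625
  [6.75→8.75]: (4.14+1.93)/2 × 2 = 6.07
  [8.75→9]: (1.93+1.75)/2 × 0.25 = 0.46
  [9→9.5]: (1.75+1.45)/2 × 0.5 = 0.8
  Sum = 182.07625 µg/mL·hr
Extrapolated tail: C_last / k_e = 1.45 / 0.382 = 3.796
AUC_0→∞ = 182.07625 + 3.796 = 185.87225 µg/mL·hr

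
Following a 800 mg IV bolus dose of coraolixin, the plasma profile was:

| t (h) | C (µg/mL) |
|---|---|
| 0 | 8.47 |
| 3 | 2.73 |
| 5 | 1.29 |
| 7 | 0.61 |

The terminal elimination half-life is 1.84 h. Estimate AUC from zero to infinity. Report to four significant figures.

AUC = 24.34 µg/mL·h

Trapezoidal AUC_0→7:
  [0→3]: (8.47+2.73)/2 × 3 = 16.8
  [3→5]: (2.73+1.29)/2 × 2 = 4.02
  [5→7]: (1.29+0.61)/2 × 2 = 1.9
  Sum = 22.72 µg/mL·h
k_e = ln2 / t½ = 0.693147 / 1.84 = 0.3767 h^-1
Extrapolated tail: C_last / k_e = 0.61 / 0.3767 = 1.619
AUC_0→∞ = 22.72 + 1.619 = 24.339 µg/mL·h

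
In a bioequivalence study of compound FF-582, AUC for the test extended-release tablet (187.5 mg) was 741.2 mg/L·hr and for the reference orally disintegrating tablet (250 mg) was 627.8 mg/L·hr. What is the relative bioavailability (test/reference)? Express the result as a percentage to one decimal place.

F_rel = (AUC_test/D_test) / (AUC_ref/D_ref)
      = (741.2/187.5) / (627.8/250)
      = 3.95307 / 2.5112 = 1.5742 = 157.42%

F_rel = 157.4%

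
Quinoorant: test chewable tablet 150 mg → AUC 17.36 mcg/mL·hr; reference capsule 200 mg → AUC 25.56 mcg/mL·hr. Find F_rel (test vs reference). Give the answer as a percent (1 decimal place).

F_rel = (AUC_test/D_test) / (AUC_ref/D_ref)
      = (17.36/150) / (25.56/200)
      = 0.115733 / 0.1278 = 0.9056 = 90.56%

F_rel = 90.6%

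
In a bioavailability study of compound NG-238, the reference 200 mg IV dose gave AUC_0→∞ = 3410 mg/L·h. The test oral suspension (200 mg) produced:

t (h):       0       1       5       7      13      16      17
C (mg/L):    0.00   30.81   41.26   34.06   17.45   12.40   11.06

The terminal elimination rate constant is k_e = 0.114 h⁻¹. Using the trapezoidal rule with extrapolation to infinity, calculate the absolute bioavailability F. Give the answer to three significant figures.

F = 0.159

Trapezoidal AUC_0→17 (oral suspension):
  [0→1]: (0.00+30.81)/2 × 1 = 15.405
  [1→5]: (30.81+41.26)/2 × 4 = 144.14
  [5→7]: (41.26+34.06)/2 × 2 = 75.32
  [7→13]: (34.06+17.45)/2 × 6 = 154.53
  [13→16]: (17.45+12.40)/2 × 3 = 44.775
  [16→17]: (12.40+11.06)/2 × 1 = 11.73
  Sum = 445.9 mg/L·h
Tail: C_last/k_e = 11.06/0.114 = 97.018
AUC_0→∞ (oral suspension) = 445.9 + 97.018 = 542.918 mg/L·h
F = (AUC_ev/D_ev)/(AUC_iv/D_iv) = (542.918/200)/(3410/200) = 2.71459/17.05 = 0.1592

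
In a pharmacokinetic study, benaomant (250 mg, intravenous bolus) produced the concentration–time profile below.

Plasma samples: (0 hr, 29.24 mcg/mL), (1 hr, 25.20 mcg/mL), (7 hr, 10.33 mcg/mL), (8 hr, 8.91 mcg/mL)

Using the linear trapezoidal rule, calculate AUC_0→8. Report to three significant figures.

Trapezoidal AUC_0→8:
  [0→1]: (29.24+25.20)/2 × 1 = 27.22
  [1→7]: (25.20+10.33)/2 × 6 = 106.59
  [7→8]: (10.33+8.91)/2 × 1 = 9.62
  Sum = 143.43 mcg/mL·hr

AUC = 143 mcg/mL·hr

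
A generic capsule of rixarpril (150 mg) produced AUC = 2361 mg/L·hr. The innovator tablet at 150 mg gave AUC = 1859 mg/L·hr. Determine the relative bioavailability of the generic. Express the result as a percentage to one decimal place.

F_rel = 127.0%

F_rel = (AUC_test/D_test) / (AUC_ref/D_ref)
      = (2361/150) / (1859/150)
      = 15.74 / 12.3933 = 1.2700 = 127.00%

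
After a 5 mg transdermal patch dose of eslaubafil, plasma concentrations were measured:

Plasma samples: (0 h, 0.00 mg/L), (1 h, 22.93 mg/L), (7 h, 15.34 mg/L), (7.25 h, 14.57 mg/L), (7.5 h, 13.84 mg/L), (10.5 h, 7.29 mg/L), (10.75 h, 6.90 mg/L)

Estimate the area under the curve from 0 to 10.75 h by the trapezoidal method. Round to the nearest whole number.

Trapezoidal AUC_0→10.75:
  [0→1]: (0.00+22.93)/2 × 1 = 11.465
  [1→7]: (22.93+15.34)/2 × 6 = 114.81
  [7→7.25]: (15.34+14.57)/2 × 0.25 = 3.73875
  [7.25→7.5]: (14.57+13.84)/2 × 0.25 = 3.55125
  [7.5→10.5]: (13.84+7.29)/2 × 3 = 31.695
  [10.5→10.75]: (7.29+6.90)/2 × 0.25 = 1.77375
  Sum = 167.03375 mg/L·h

AUC = 167 mg/L·h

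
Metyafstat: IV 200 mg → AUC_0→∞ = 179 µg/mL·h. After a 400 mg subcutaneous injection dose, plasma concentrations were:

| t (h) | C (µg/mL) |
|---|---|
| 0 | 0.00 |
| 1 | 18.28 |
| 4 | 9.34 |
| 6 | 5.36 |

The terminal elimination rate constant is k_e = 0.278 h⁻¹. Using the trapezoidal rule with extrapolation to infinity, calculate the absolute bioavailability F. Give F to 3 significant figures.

F = 0.236

Trapezoidal AUC_0→6 (subcutaneous injection):
  [0→1]: (0.00+18.28)/2 × 1 = 9.14
  [1→4]: (18.28+9.34)/2 × 3 = 41.43
  [4→6]: (9.34+5.36)/2 × 2 = 14.7
  Sum = 65.27 µg/mL·h
Tail: C_last/k_e = 5.36/0.278 = 19.281
AUC_0→∞ (subcutaneous injection) = 65.27 + 19.281 = 84.551 µg/mL·h
F = (AUC_ev/D_ev)/(AUC_iv/D_iv) = (84.551/400)/(179/200) = 0.2113775/0.895 = 0.2362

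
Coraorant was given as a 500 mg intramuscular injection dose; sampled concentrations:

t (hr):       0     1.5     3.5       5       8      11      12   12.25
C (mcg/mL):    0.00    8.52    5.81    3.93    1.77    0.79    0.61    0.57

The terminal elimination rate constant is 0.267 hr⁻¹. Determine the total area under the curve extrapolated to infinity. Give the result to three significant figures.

Trapezoidal AUC_0→12.25:
  [0→1.5]: (0.00+8.52)/2 × 1.5 = 6.39
  [1.5→3.5]: (8.52+5.81)/2 × 2 = 14.33
  [3.5→5]: (5.81+3.93)/2 × 1.5 = 7.305
  [5→8]: (3.93+1.77)/2 × 3 = 8.55
  [8→11]: (1.77+0.79)/2 × 3 = 3.84
  [11→12]: (0.79+0.61)/2 × 1 = 0.7
  [12→12.25]: (0.61+0.57)/2 × 0.25 = 0.1475
  Sum = 41.2625 mcg/mL·hr
Extrapolated tail: C_last / k_e = 0.57 / 0.267 = 2.135
AUC_0→∞ = 41.2625 + 2.135 = 43.3975 mcg/mL·hr

AUC = 43.4 mcg/mL·hr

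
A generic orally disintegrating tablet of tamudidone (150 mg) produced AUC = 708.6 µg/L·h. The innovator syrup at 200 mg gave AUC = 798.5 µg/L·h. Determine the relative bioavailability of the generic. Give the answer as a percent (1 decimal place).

F_rel = (AUC_test/D_test) / (AUC_ref/D_ref)
      = (708.6/150) / (798.5/200)
      = 4.724 / 3.9925 = 1.1832 = 118.32%

F_rel = 118.3%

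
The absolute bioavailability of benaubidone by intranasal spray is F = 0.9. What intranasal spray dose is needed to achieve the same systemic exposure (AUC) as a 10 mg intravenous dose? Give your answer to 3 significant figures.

D_intranasal = 11.1 mg

For equal systemic exposure: F × D_ev = D_iv
D_ev = D_iv / F = 10 / 0.9 = 11.1111 mg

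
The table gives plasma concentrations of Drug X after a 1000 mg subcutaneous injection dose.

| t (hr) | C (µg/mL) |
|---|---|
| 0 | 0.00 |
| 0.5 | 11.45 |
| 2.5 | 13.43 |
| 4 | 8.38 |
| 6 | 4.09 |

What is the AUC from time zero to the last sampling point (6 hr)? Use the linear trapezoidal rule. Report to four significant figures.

AUC = 56.57 µg/mL·hr

Trapezoidal AUC_0→6:
  [0→0.5]: (0.00+11.45)/2 × 0.5 = 2.8625
  [0.5→2.5]: (11.45+13.43)/2 × 2 = 24.88
  [2.5→4]: (13.43+8.38)/2 × 1.5 = 16.3575
  [4→6]: (8.38+4.09)/2 × 2 = 12.47
  Sum = 56.57 µg/mL·hr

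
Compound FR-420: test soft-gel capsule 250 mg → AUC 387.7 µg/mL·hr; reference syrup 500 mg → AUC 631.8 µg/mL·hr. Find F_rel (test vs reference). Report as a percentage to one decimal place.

F_rel = 122.7%

F_rel = (AUC_test/D_test) / (AUC_ref/D_ref)
      = (387.7/250) / (631.8/500)
      = 1.5508 / 1.2636 = 1.2273 = 122.73%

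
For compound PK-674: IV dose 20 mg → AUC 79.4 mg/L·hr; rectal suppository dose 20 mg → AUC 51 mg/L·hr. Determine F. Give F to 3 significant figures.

F = (AUC_ev / D_ev) / (AUC_iv / D_iv)
  = (51/20) / (79.4/20)
  = 2.55 / 3.97 = 0.6423

F = 0.642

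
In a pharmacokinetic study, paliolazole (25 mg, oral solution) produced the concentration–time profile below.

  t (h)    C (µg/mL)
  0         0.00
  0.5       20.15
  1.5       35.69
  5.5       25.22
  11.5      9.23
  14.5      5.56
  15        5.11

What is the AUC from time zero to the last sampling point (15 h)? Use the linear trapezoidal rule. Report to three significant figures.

Trapezoidal AUC_0→15:
  [0→0.5]: (0.00+20.15)/2 × 0.5 = 5.0375
  [0.5→1.5]: (20.15+35.69)/2 × 1 = 27.92
  [1.5→5.5]: (35.69+25.22)/2 × 4 = 121.82
  [5.5→11.5]: (25.22+9.23)/2 × 6 = 103.35
  [11.5→14.5]: (9.23+5.56)/2 × 3 = 22.185
  [14.5→15]: (5.56+5.11)/2 × 0.5 = 2.6675
  Sum = 282.98 µg/mL·h

AUC = 283 µg/mL·h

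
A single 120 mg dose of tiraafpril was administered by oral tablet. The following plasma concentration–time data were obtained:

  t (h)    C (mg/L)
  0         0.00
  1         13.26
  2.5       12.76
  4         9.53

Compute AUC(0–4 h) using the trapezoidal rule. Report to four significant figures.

AUC = 42.86 mg/L·h

Trapezoidal AUC_0→4:
  [0→1]: (0.00+13.26)/2 × 1 = 6.63
  [1→2.5]: (13.26+12.76)/2 × 1.5 = 19.515
  [2.5→4]: (12.76+9.53)/2 × 1.5 = 16.7175
  Sum = 42.8625 mg/L·h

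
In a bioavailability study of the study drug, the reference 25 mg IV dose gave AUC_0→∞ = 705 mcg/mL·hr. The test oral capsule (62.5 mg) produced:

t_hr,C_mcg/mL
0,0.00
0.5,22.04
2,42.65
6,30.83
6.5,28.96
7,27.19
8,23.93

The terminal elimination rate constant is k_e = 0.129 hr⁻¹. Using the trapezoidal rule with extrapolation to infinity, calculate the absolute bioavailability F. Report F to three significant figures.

Trapezoidal AUC_0→8 (oral capsule):
  [0→0.5]: (0.00+22.04)/2 × 0.5 = 5.51
  [0.5→2]: (22.04+42.65)/2 × 1.5 = 48.5175
  [2→6]: (42.65+30.83)/2 × 4 = 146.96
  [6→6.5]: (30.83+28.96)/2 × 0.5 = 14.9475
  [6.5→7]: (28.96+27.19)/2 × 0.5 = 14.0375
  [7→8]: (27.19+23.93)/2 × 1 = 25.56
  Sum = 255.5325 mcg/mL·hr
Tail: C_last/k_e = 23.93/0.129 = 185.504
AUC_0→∞ (oral capsule) = 255.5325 + 185.504 = 441.0365 mcg/mL·hr
F = (AUC_ev/D_ev)/(AUC_iv/D_iv) = (441.0365/62.5)/(705/25) = 7.056584/28.2 = 0.2502

F = 0.250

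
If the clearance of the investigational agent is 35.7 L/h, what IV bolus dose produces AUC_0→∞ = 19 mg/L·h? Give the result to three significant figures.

Dose_iv = CL × AUC_0→∞
     = 35.7 × 19 = 678.3 mg

Dose = 678 mg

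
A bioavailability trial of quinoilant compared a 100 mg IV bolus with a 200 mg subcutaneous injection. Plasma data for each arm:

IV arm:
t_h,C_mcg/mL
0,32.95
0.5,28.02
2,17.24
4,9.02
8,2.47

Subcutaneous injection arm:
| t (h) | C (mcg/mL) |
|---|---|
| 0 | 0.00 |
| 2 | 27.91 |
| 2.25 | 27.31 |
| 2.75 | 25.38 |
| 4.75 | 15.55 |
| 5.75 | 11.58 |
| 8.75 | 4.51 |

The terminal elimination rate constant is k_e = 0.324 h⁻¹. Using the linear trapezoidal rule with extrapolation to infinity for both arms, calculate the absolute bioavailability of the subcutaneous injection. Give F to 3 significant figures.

F = 0.663

Trapezoidal AUC_0→8 (IV):
  [0→0.5]: (32.95+28.02)/2 × 0.5 = 15.2425
  [0.5→2]: (28.02+17.24)/2 × 1.5 = 33.945
  [2→4]: (17.24+9.02)/2 × 2 = 26.26
  [4→8]: (9.02+2.47)/2 × 4 = 22.98
  Sum = 98.4275 mcg/mL·h
IV tail: 2.47/0.324 = 7.623; AUC_iv,0→∞ = 98.4275 + 7.623 = 106.0505 mcg/mL·h
Trapezoidal AUC_0→8.75 (subcutaneous injection):
  [0→2]: (0.00+27.91)/2 × 2 = 27.91
  [2→2.25]: (27.91+27.31)/2 × 0.25 = 6.9025
  [2.25→2.75]: (27.31+25.38)/2 × 0.5 = 13.1725
  [2.75→4.75]: (25.38+15.55)/2 × 2 = 40.93
  [4.75→5.75]: (15.55+11.58)/2 × 1 = 13.565
  [5.75→8.75]: (11.58+4.51)/2 × 3 = 24.135
  Sum = 126.615 mcg/mL·h
subcutaneous injection tail: 4.51/0.324 = 13.920; AUC_ev,0→∞ = 126.615 + 13.920 = 140.535 mcg/mL·h
F = (AUC_ev/D_ev)/(AUC_iv/D_iv) = (140.535/200)/(106.0505/100) = 0.702675/1.060505 = 0.6626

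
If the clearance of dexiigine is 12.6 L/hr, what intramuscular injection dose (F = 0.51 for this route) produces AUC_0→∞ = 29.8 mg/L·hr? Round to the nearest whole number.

Dose = CL × AUC_0→∞ / F
     = 12.6 × 29.8 / 0.51 = 736.235 mg

Dose = 736 mg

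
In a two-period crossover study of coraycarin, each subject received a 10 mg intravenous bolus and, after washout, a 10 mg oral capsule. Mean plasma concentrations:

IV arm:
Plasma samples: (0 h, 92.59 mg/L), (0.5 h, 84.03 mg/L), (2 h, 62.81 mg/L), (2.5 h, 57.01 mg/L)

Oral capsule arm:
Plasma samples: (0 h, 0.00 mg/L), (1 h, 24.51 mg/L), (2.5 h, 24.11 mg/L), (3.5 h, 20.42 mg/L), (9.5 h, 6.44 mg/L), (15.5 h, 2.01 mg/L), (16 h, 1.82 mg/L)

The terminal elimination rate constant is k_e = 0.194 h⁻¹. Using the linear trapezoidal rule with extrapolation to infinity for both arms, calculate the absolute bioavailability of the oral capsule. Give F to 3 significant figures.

Trapezoidal AUC_0→2.5 (IV):
  [0→0.5]: (92.59+84.03)/2 × 0.5 = 44.155
  [0.5→2]: (84.03+62.81)/2 × 1.5 = 110.13
  [2→2.5]: (62.81+57.01)/2 × 0.5 = 29.955
  Sum = 184.24 mg/L·h
IV tail: 57.01/0.194 = 293.866; AUC_iv,0→∞ = 184.24 + 293.866 = 478.106 mg/L·h
Trapezoidal AUC_0→16 (oral capsule):
  [0→1]: (0.00+24.51)/2 × 1 = 12.255
  [1→2.5]: (24.51+24.11)/2 × 1.5 = 36.465
  [2.5→3.5]: (24.11+20.42)/2 × 1 = 22.265
  [3.5→9.5]: (20.42+6.44)/2 × 6 = 80.58
  [9.5→15.5]: (6.44+2.01)/2 × 6 = 25.35
  [15.5→16]: (2.01+1.82)/2 × 0.5 = 0.9575
  Sum = 177.8725 mg/L·h
oral capsule tail: 1.82/0.194 = 9.381; AUC_ev,0→∞ = 177.8725 + 9.381 = 187.2535 mg/L·h
F = (AUC_ev/D_ev)/(AUC_iv/D_iv) = (187.2535/10)/(478.106/10) = 18.72535/47.8106 = 0.3917

F = 0.392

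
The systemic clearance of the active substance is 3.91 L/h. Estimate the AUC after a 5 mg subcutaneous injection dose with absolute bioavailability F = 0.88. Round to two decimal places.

AUC_0→∞ = F × Dose / CL
        = 0.88 × 5 / 3.91 = 1.12532 mg/L·h

AUC = 1.13 mg/L·h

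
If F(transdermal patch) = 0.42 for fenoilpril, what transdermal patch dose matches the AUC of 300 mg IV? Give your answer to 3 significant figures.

D_transdermal = 714 mg

For equal systemic exposure: F × D_ev = D_iv
D_ev = D_iv / F = 300 / 0.42 = 714.286 mg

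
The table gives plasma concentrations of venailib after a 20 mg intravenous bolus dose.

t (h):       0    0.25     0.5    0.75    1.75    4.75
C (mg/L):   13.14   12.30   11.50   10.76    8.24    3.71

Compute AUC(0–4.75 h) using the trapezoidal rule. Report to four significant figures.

Trapezoidal AUC_0→4.75:
  [0→0.25]: (13.14+12.30)/2 × 0.25 = 3.18
  [0.25→0.5]: (12.30+11.50)/2 × 0.25 = 2.975
  [0.5→0.75]: (11.50+10.76)/2 × 0.25 = 2.7825
  [0.75→1.75]: (10.76+8.24)/2 × 1 = 9.5
  [1.75→4.75]: (8.24+3.71)/2 × 3 = 17.925
  Sum = 36.3625 mg/L·h

AUC = 36.36 mg/L·h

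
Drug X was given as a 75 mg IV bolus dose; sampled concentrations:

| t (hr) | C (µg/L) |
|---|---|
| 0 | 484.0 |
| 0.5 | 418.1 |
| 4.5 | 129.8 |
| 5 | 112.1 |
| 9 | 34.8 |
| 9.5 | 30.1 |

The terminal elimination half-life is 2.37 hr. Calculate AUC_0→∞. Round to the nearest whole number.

Trapezoidal AUC_0→9.5:
  [0→0.5]: (484.0+418.1)/2 × 0.5 = 225.525
  [0.5→4.5]: (418.1+129.8)/2 × 4 = 1095.8
  [4.5→5]: (129.8+112.1)/2 × 0.5 = 60.475
  [5→9]: (112.1+34.8)/2 × 4 = 293.8
  [9→9.5]: (34.8+30.1)/2 × 0.5 = 16.225
  Sum = 1691.825 µg/L·hr
k_e = ln2 / t½ = 0.693147 / 2.37 = 0.2925 hr^-1
Extrapolated tail: C_last / k_e = 30.1 / 0.2925 = 102.906
AUC_0→∞ = 1691.825 + 102.906 = 1794.731 µg/L·hr

AUC = 1795 µg/L·hr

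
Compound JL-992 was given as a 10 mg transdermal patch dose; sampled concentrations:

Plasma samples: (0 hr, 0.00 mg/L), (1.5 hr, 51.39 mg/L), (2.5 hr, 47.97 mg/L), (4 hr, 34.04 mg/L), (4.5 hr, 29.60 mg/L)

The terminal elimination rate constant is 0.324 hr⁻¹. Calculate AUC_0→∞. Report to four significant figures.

Trapezoidal AUC_0→4.5:
  [0→1.5]: (0.00+51.39)/2 × 1.5 = 38.5425
  [1.5→2.5]: (51.39+47.97)/2 × 1 = 49.68
  [2.5→4]: (47.97+34.04)/2 × 1.5 = 61.5075
  [4→4.5]: (34.04+29.60)/2 × 0.5 = 15.91
  Sum = 165.64 mg/L·hr
Extrapolated tail: C_last / k_e = 29.60 / 0.324 = 91.358
AUC_0→∞ = 165.64 + 91.358 = 256.998 mg/L·hr

AUC = 257.0 mg/L·hr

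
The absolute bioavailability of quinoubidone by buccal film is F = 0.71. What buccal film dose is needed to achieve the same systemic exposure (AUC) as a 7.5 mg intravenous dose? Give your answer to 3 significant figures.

For equal systemic exposure: F × D_ev = D_iv
D_ev = D_iv / F = 7.5 / 0.71 = 10.5634 mg

D_buccal = 10.6 mg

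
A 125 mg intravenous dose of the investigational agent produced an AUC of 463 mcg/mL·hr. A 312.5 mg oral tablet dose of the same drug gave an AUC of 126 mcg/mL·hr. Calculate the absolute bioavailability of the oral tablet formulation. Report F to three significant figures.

F = (AUC_ev / D_ev) / (AUC_iv / D_iv)
  = (126/312.5) / (463/125)
  = 0.4032 / 3.704 = 0.1089

F = 0.109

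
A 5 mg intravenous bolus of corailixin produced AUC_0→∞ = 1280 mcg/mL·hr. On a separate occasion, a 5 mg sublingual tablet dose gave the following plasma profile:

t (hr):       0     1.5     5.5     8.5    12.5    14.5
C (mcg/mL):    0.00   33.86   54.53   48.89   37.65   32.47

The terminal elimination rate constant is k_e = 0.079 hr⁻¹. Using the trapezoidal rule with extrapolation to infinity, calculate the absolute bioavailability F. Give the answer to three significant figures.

Trapezoidal AUC_0→14.5 (sublingual tablet):
  [0→1.5]: (0.00+33.86)/2 × 1.5 = 25.395
  [1.5→5.5]: (33.86+54.53)/2 × 4 = 176.78
  [5.5→8.5]: (54.53+48.89)/2 × 3 = 155.13
  [8.5→12.5]: (48.89+37.65)/2 × 4 = 173.08
  [12.5→14.5]: (37.65+32.47)/2 × 2 = 70.12
  Sum = 600.505 mcg/mL·hr
Tail: C_last/k_e = 32.47/0.079 = 411.013
AUC_0→∞ (sublingual tablet) = 600.505 + 411.013 = 1011.518 mcg/mL·hr
F = (AUC_ev/D_ev)/(AUC_iv/D_iv) = (1011.518/5)/(1280/5) = 202.3036/256 = 0.7902

F = 0.790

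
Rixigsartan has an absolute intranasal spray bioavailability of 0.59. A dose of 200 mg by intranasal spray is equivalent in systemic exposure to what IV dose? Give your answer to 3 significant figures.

Systemic exposure from an extravascular dose = F × D_ev, so the equivalent IV dose is F × D_ev.
D_iv = F × D_ev = 0.59 × 200 = 118 mg

D_iv = 118 mg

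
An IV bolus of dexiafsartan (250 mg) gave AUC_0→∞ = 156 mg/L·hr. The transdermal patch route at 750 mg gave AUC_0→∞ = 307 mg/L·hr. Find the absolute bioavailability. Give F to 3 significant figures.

F = (AUC_ev / D_ev) / (AUC_iv / D_iv)
  = (307/750) / (156/250)
  = 0.409333 / 0.624 = 0.6560

F = 0.656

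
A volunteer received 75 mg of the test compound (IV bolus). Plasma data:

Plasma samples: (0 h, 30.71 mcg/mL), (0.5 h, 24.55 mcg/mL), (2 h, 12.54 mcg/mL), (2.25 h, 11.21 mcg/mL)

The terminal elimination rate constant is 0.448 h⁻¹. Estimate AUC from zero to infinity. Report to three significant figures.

AUC = 69.6 mcg/mL·h

Trapezoidal AUC_0→2.25:
  [0→0.5]: (30.71+24.55)/2 × 0.5 = 13.815
  [0.5→2]: (24.55+12.54)/2 × 1.5 = 27.8175
  [2→2.25]: (12.54+11.21)/2 × 0.25 = 2.96875
  Sum = 44.60125 mcg/mL·h
Extrapolated tail: C_last / k_e = 11.21 / 0.448 = 25.022
AUC_0→∞ = 44.60125 + 25.022 = 69.62325 mcg/mL·h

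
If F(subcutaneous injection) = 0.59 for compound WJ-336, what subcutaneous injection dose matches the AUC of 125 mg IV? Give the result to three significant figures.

For equal systemic exposure: F × D_ev = D_iv
D_ev = D_iv / F = 125 / 0.59 = 211.864 mg

D_subcutaneous = 212 mg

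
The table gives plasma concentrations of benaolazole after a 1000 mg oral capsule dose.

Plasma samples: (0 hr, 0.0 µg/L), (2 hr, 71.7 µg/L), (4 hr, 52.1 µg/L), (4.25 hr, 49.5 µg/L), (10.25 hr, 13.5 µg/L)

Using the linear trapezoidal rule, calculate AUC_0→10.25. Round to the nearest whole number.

Trapezoidal AUC_0→10.25:
  [0→2]: (0.0+71.7)/2 × 2 = 71.7
  [2→4]: (71.7+52.1)/2 × 2 = 123.8
  [4→4.25]: (52.1+49.5)/2 × 0.25 = 12.7
  [4.25→10.25]: (49.5+13.5)/2 × 6 = 189.0
  Sum = 397.2 µg/L·hr

AUC = 397 µg/L·hr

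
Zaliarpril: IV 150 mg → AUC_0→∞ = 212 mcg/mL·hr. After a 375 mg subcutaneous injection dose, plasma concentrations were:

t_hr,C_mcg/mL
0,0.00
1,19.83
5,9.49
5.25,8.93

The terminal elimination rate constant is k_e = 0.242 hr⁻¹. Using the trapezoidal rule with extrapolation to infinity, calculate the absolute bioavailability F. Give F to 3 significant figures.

Trapezoidal AUC_0→5.25 (subcutaneous injection):
  [0→1]: (0.00+19.83)/2 × 1 = 9.915
  [1→5]: (19.83+9.49)/2 × 4 = 58.64
  [5→5.25]: (9.49+8.93)/2 × 0.25 = 2.3025
  Sum = 70.8575 mcg/mL·hr
Tail: C_last/k_e = 8.93/0.242 = 36.901
AUC_0→∞ (subcutaneous injection) = 70.8575 + 36.901 = 107.7585 mcg/mL·hr
F = (AUC_ev/D_ev)/(AUC_iv/D_iv) = (107.7585/375)/(212/150) = 0.287356/1.41333 = 0.2033

F = 0.203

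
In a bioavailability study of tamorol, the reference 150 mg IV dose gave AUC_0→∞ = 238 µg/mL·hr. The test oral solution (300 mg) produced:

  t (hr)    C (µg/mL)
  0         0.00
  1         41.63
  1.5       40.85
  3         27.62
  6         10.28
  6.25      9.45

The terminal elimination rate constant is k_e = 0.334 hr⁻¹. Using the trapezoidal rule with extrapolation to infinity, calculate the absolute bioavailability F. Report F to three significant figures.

Trapezoidal AUC_0→6.25 (oral solution):
  [0→1]: (0.00+41.63)/2 × 1 = 20.815
  [1→1.5]: (41.63+40.85)/2 × 0.5 = 20.62
  [1.5→3]: (40.85+27.62)/2 × 1.5 = 51.3525
  [3→6]: (27.62+10.28)/2 × 3 = 56.85
  [6→6.25]: (10.28+9.45)/2 × 0.25 = 2.46625
  Sum = 152.10375 µg/mL·hr
Tail: C_last/k_e = 9.45/0.334 = 28.293
AUC_0→∞ (oral solution) = 152.10375 + 28.293 = 180.39675 µg/mL·hr
F = (AUC_ev/D_ev)/(AUC_iv/D_iv) = (180.39675/300)/(238/150) = 0.6013225/1.58667 = 0.3790

F = 0.379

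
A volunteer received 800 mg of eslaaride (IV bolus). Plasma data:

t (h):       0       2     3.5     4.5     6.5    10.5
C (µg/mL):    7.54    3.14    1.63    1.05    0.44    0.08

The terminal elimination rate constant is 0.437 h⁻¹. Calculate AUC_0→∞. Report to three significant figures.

Trapezoidal AUC_0→10.5:
  [0→2]: (7.54+3.14)/2 × 2 = 10.68
  [2→3.5]: (3.14+1.63)/2 × 1.5 = 3.5775
  [3.5→4.5]: (1.63+1.05)/2 × 1 = 1.34
  [4.5→6.5]: (1.05+0.44)/2 × 2 = 1.49
  [6.5→10.5]: (0.44+0.08)/2 × 4 = 1.04
  Sum = 18.1275 µg/mL·h
Extrapolated tail: C_last / k_e = 0.08 / 0.437 = 0.183
AUC_0→∞ = 18.1275 + 0.183 = 18.3105 µg/mL·h

AUC = 18.3 µg/mL·h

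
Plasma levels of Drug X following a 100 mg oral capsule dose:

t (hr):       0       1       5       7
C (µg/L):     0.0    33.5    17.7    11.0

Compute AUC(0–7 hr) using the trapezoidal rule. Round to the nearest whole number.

AUC = 148 µg/L·hr

Trapezoidal AUC_0→7:
  [0→1]: (0.0+33.5)/2 × 1 = 16.75
  [1→5]: (33.5+17.7)/2 × 4 = 102.4
  [5→7]: (17.7+11.0)/2 × 2 = 28.7
  Sum = 147.85 µg/L·hr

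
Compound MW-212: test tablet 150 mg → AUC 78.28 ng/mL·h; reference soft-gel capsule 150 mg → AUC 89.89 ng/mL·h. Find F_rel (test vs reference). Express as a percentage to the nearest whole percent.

F_rel = (AUC_test/D_test) / (AUC_ref/D_ref)
      = (78.28/150) / (89.89/150)
      = 0.521867 / 0.599267 = 0.8708 = 87.08%

F_rel = 87%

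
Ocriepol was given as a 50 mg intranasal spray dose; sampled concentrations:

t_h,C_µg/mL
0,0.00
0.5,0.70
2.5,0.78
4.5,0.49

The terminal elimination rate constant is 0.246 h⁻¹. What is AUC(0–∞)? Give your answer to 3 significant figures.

Trapezoidal AUC_0→4.5:
  [0→0.5]: (0.00+0.70)/2 × 0.5 = 0.175
  [0.5→2.5]: (0.70+0.78)/2 × 2 = 1.48
  [2.5→4.5]: (0.78+0.49)/2 × 2 = 1.27
  Sum = 2.925 µg/mL·h
Extrapolated tail: C_last / k_e = 0.49 / 0.246 = 1.992
AUC_0→∞ = 2.925 + 1.992 = 4.917 µg/mL·h

AUC = 4.92 µg/mL·h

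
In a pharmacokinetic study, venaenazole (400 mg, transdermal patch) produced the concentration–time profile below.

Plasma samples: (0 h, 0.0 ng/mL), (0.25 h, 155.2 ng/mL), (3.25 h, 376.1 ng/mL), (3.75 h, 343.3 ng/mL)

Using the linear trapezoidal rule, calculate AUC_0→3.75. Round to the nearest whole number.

AUC = 996 ng/mL·h

Trapezoidal AUC_0→3.75:
  [0→0.25]: (0.0+155.2)/2 × 0.25 = 19.4
  [0.25→3.25]: (155.2+376.1)/2 × 3 = 796.95
  [3.25→3.75]: (376.1+343.3)/2 × 0.5 = 179.85
  Sum = 996.2 ng/mL·h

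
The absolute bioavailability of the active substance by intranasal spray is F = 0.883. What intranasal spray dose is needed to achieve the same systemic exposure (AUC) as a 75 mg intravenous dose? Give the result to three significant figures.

For equal systemic exposure: F × D_ev = D_iv
D_ev = D_iv / F = 75 / 0.883 = 84.9377 mg

D_intranasal = 84.9 mg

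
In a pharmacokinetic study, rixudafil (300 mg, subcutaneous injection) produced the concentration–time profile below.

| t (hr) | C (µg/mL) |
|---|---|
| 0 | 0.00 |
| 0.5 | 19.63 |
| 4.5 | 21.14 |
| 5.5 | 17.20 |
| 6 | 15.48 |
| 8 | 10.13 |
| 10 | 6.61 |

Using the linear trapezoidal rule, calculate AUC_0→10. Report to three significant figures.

AUC = 156 µg/mL·hr

Trapezoidal AUC_0→10:
  [0→0.5]: (0.00+19.63)/2 × 0.5 = 4.9075
  [0.5→4.5]: (19.63+21.14)/2 × 4 = 81.54
  [4.5→5.5]: (21.14+17.20)/2 × 1 = 19.17
  [5.5→6]: (17.20+15.48)/2 × 0.5 = 8.17
  [6→8]: (15.48+10.13)/2 × 2 = 25.61
  [8→10]: (10.13+6.61)/2 × 2 = 16.74
  Sum = 156.1375 µg/mL·hr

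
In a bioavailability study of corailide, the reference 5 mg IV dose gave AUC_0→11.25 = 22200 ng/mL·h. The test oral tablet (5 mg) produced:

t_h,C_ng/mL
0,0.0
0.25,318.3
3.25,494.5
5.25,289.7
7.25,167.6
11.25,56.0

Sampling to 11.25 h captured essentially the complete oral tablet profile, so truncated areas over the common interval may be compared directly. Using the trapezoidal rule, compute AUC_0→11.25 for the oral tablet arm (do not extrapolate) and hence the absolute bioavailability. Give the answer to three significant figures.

F = 0.133

Trapezoidal AUC_0→11.25 (oral tablet):
  [0→0.25]: (0.0+318.3)/2 × 0.25 = 39.7875
  [0.25→3.25]: (318.3+494.5)/2 × 3 = 1219.2
  [3.25→5.25]: (494.5+289.7)/2 × 2 = 784.2
  [5.25→7.25]: (289.7+167.6)/2 × 2 = 457.3
  [7.25→11.25]: (167.6+56.0)/2 × 4 = 447.2
  Sum = 2947.6875 ng/mL·h
F = (AUC_ev/D_ev)/(AUC_iv/D_iv) = (2947.6875/5)/(22200/5) = 589.5375/4440 = 0.1328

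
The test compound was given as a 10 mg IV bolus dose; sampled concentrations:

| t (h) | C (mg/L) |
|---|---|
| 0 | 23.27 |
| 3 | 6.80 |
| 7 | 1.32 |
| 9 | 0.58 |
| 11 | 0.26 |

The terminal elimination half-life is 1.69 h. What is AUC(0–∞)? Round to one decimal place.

AUC = 64.7 mg/L·h

Trapezoidal AUC_0→11:
  [0→3]: (23.27+6.80)/2 × 3 = 45.105
  [3→7]: (6.80+1.32)/2 × 4 = 16.24
  [7→9]: (1.32+0.58)/2 × 2 = 1.9
  [9→11]: (0.58+0.26)/2 × 2 = 0.84
  Sum = 64.085 mg/L·h
k_e = ln2 / t½ = 0.693147 / 1.69 = 0.4101 h^-1
Extrapolated tail: C_last / k_e = 0.26 / 0.4101 = 0.634
AUC_0→∞ = 64.085 + 0.634 = 64.719 mg/L·h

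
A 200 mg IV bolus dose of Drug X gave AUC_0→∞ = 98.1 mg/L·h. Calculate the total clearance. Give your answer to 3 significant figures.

CL = Dose_iv / AUC_0→∞
   = 200 / 98.1 = 2.03874 L/h

CL = 2.04 L/h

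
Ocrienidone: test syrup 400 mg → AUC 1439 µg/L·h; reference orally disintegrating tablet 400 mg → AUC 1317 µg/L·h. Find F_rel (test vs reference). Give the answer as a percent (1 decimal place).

F_rel = 109.3%

F_rel = (AUC_test/D_test) / (AUC_ref/D_ref)
      = (1439/400) / (1317/400)
      = 3.5975 / 3.2925 = 1.0926 = 109.26%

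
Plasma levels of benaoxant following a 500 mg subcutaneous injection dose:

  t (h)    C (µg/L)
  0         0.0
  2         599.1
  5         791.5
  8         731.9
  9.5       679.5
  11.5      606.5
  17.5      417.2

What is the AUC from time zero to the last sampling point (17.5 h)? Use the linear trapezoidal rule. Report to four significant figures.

AUC = 10390 µg/L·h

Trapezoidal AUC_0→17.5:
  [0→2]: (0.0+599.1)/2 × 2 = 599.1
  [2→5]: (599.1+791.5)/2 × 3 = 2085.9
  [5→8]: (791.5+731.9)/2 × 3 = 2285.1
  [8→9.5]: (731.9+679.5)/2 × 1.5 = 1058.55
  [9.5→11.5]: (679.5+606.5)/2 × 2 = 1286.0
  [11.5→17.5]: (606.5+417.2)/2 × 6 = 3071.1
  Sum = 10385.75 µg/L·h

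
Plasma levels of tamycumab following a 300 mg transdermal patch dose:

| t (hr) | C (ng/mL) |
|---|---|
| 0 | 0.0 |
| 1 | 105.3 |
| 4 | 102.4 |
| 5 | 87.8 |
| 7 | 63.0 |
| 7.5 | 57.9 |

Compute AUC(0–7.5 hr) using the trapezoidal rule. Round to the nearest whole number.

Trapezoidal AUC_0→7.5:
  [0→1]: (0.0+105.3)/2 × 1 = 52.65
  [1→4]: (105.3+102.4)/2 × 3 = 311.55
  [4→5]: (102.4+87.8)/2 × 1 = 95.1
  [5→7]: (87.8+63.0)/2 × 2 = 150.8
  [7→7.5]: (63.0+57.9)/2 × 0.5 = 30.225
  Sum = 640.325 ng/mL·hr

AUC = 640 ng/mL·hr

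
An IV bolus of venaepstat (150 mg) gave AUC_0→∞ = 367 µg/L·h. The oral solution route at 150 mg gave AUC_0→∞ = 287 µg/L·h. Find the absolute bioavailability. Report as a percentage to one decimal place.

F = (AUC_ev / D_ev) / (AUC_iv / D_iv)
  = (287/150) / (367/150)
  = 1.91333 / 2.44667 = 0.7820
  = 78.20%

F = 78.2%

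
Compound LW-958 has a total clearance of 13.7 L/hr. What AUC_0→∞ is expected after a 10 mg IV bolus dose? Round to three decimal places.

AUC_0→∞ = Dose_iv / CL
        = 10 / 13.7 = 0.729927 mg/L·hr

AUC = 0.730 mg/L·hr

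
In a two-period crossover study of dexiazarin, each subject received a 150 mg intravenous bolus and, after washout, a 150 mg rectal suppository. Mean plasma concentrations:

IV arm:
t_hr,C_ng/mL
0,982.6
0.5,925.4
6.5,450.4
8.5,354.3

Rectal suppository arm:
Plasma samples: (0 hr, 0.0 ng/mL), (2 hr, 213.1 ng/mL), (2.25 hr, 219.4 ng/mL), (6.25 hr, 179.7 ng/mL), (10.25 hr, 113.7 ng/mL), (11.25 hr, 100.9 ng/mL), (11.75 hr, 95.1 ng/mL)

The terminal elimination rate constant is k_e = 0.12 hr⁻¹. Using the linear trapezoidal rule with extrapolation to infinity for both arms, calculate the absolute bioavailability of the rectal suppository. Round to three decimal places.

Trapezoidal AUC_0→8.5 (IV):
  [0→0.5]: (982.6+925.4)/2 × 0.5 = 477.0
  [0.5→6.5]: (925.4+450.4)/2 × 6 = 4127.4
  [6.5→8.5]: (450.4+354.3)/2 × 2 = 804.7
  Sum = 5409.1 ng/mL·hr
IV tail: 354.3/0.12 = 2952.500; AUC_iv,0→∞ = 5409.1 + 2952.500 = 8361.6 ng/mL·hr
Trapezoidal AUC_0→11.75 (rectal suppository):
  [0→2]: (0.0+213.1)/2 × 2 = 213.1
  [2→2.25]: (213.1+219.4)/2 × 0.25 = 54.0625
  [2.25→6.25]: (219.4+179.7)/2 × 4 = 798.2
  [6.25→10.25]: (179.7+113.7)/2 × 4 = 586.8
  [10.25→11.25]: (113.7+100.9)/2 × 1 = 107.3
  [11.25→11.75]: (100.9+95.1)/2 × 0.5 = 49.0
  Sum = 1808.4625 ng/mL·hr
rectal suppository tail: 95.1/0.12 = 792.500; AUC_ev,0→∞ = 1808.4625 + 792.500 = 2600.9625 ng/mL·hr
F = (AUC_ev/D_ev)/(AUC_iv/D_iv) = (2600.9625/150)/(8361.6/150) = 17.33975/55.744 = 0.3111

F = 0.311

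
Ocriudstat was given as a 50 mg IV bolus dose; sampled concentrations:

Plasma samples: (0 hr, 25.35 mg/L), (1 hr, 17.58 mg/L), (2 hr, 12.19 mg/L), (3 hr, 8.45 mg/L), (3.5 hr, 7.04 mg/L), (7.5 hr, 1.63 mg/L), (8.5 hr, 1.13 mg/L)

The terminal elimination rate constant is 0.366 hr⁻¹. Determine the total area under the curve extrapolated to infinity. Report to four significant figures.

Trapezoidal AUC_0→8.5:
  [0→1]: (25.35+17.58)/2 × 1 = 21.465
  [1→2]: (17.58+12.19)/2 × 1 = 14.885
  [2→3]: (12.19+8.45)/2 × 1 = 10.32
  [3→3.5]: (8.45+7.04)/2 × 0.5 = 3.8725
  [3.5→7.5]: (7.04+1.63)/2 × 4 = 17.34
  [7.5→8.5]: (1.63+1.13)/2 × 1 = 1.38
  Sum = 69.2625 mg/L·hr
Extrapolated tail: C_last / k_e = 1.13 / 0.366 = 3.087
AUC_0→∞ = 69.2625 + 3.087 = 72.3495 mg/L·hr

AUC = 72.35 mg/L·hr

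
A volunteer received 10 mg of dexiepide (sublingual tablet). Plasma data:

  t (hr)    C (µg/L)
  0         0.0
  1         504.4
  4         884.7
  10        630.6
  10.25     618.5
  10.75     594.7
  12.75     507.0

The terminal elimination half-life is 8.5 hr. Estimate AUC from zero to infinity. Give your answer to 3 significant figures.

AUC = 14700 µg/L·hr

Trapezoidal AUC_0→12.75:
  [0→1]: (0.0+504.4)/2 × 1 = 252.2
  [1→4]: (504.4+884.7)/2 × 3 = 2083.65
  [4→10]: (884.7+630.6)/2 × 6 = 4545.9
  [10→10.25]: (630.6+618.5)/2 × 0.25 = 156.1375
  [10.25→10.75]: (618.5+594.7)/2 × 0.5 = 303.3
  [10.75→12.75]: (594.7+507.0)/2 × 2 = 1101.7
  Sum = 8442.8875 µg/L·hr
k_e = ln2 / t½ = 0.693147 / 8.5 = 0.0815 hr^-1
Extrapolated tail: C_last / k_e = 507.0 / 0.0815 = 6220.859
AUC_0→∞ = 8442.8875 + 6220.859 = 14663.7465 µg/L·hr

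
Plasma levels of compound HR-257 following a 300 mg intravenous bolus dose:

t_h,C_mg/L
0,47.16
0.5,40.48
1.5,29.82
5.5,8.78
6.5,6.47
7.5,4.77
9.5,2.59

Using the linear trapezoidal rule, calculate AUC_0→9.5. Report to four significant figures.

Trapezoidal AUC_0→9.5:
  [0→0.5]: (47.16+40.48)/2 × 0.5 = 21.91
  [0.5→1.5]: (40.48+29.82)/2 × 1 = 35.15
  [1.5→5.5]: (29.82+8.78)/2 × 4 = 77.2
  [5.5→6.5]: (8.78+6.47)/2 × 1 = 7.625
  [6.5→7.5]: (6.47+4.77)/2 × 1 = 5.62
  [7.5→9.5]: (4.77+2.59)/2 × 2 = 7.36
  Sum = 154.865 mg/L·h

AUC = 154.9 mg/L·h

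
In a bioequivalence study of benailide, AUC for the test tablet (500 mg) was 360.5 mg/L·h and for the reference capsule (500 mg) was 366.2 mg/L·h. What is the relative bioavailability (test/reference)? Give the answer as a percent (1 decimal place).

F_rel = 98.4%

F_rel = (AUC_test/D_test) / (AUC_ref/D_ref)
      = (360.5/500) / (366.2/500)
      = 0.721 / 0.7324 = 0.9844 = 98.44%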